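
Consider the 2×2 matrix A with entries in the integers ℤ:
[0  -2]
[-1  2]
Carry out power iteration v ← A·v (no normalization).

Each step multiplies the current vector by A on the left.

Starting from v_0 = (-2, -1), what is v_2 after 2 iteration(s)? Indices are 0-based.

v_0 = (-2, -1).
v_1 = A·v_0 = (2, 0).
v_2 = A·v_1 = (0, -2).

v_2 = (0, -2)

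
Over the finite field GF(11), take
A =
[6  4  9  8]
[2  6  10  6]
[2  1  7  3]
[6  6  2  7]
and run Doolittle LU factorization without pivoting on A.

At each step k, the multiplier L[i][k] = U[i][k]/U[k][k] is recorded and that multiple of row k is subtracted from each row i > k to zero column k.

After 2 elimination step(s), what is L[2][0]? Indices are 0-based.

Step 1: pivot at (0,0) is 6.
  row1 ← row1 − (4)·row0  ⇒  L[1][0]=4, U row1=(0, 1, 7, 7)
  row2 ← row2 − (4)·row0  ⇒  L[2][0]=4, U row2=(0, 7, 4, 4)
  row3 ← row3 − (1)·row0  ⇒  L[3][0]=1, U row3=(0, 2, 4, 10)
Step 2: pivot at (1,1) is 1.
  row2 ← row2 − (7)·row1  ⇒  L[2][1]=7, U row2=(0, 0, 10, 10)
  row3 ← row3 − (2)·row1  ⇒  L[3][1]=2, U row3=(0, 0, 1, 7)

L[2][0] = 4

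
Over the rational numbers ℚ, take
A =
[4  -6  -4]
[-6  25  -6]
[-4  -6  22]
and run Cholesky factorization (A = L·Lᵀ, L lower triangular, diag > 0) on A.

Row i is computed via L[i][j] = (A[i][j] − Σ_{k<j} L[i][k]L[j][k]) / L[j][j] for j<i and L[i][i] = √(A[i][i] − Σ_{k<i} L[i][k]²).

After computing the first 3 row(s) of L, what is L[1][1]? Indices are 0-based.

Step 1: L[0][0] = √(4) = 2.
  L[1][0] = (-6) / L[0][0] = -3.
Step 2: L[1][1] = √(16) = 4.
  L[2][0] = (-4) / L[0][0] = -2.
  L[2][1] = (-12) / L[1][1] = -3.
Step 3: L[2][2] = √(9) = 3.

L[1][1] = 4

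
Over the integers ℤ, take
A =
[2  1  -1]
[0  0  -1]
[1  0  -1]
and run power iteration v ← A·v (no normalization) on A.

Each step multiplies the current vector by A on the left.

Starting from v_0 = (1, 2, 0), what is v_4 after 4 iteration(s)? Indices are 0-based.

v_4 = (13, -4, 6)

v_0 = (1, 2, 0).
v_1 = A·v_0 = (4, 0, 1).
v_2 = A·v_1 = (7, -1, 3).
v_3 = A·v_2 = (10, -3, 4).
v_4 = A·v_3 = (13, -4, 6).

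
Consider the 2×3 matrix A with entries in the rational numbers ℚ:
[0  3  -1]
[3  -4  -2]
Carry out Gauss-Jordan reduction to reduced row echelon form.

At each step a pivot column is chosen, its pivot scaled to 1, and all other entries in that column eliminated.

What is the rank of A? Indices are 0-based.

rank = 2

step 1: exchange rows 0,1
step 1: normalize row 0 (÷3) = (1, -4/3, -2/3)
step 2: normalize row 1 (÷3) = (0, 1, -1/3)
  row 0: subtract -4/3×row1 = (1, 0, -10/9)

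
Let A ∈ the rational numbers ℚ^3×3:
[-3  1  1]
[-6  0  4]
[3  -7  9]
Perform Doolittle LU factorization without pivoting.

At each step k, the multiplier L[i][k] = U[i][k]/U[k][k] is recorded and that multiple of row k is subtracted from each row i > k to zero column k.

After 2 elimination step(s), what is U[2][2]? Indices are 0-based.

U[2][2] = 4

[col 0] pivot -3
  R1 -= 2*R0 → (0, -2, 2)  (L[1][0] := 2)
  R2 -= -1*R0 → (0, -6, 10)  (L[2][0] := -1)
[col 1] pivot -2
  R2 -= 3*R1 → (0, 0, 4)  (L[2][1] := 3)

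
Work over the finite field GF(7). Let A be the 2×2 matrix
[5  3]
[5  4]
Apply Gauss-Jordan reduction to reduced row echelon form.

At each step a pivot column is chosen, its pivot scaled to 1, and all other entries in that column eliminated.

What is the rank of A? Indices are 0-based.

rank = 2

step 1: normalize row 0 (÷5) = (1, 2)
  row 1: subtract 5×row0 = (0, 1)
step 2: normalize row 1 (÷1) = (0, 1)
  row 0: subtract 2×row1 = (1, 0)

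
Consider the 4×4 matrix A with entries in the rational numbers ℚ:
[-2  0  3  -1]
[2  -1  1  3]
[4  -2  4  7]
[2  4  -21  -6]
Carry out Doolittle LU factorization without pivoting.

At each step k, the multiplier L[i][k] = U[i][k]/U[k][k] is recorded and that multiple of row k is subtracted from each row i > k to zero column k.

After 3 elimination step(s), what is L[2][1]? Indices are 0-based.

L[2][1] = 2

[col 0] pivot -2
  R1 -= -1*R0 → (0, -1, 4, 2)  (L[1][0] := -1)
  R2 -= -2*R0 → (0, -2, 10, 5)  (L[2][0] := -2)
  R3 -= -1*R0 → (0, 4, -18, -7)  (L[3][0] := -1)
[col 1] pivot -1
  R2 -= 2*R1 → (0, 0, 2, 1)  (L[2][1] := 2)
  R3 -= -4*R1 → (0, 0, -2, 1)  (L[3][1] := -4)
[col 2] pivot 2
  R3 -= -1*R2 → (0, 0, 0, 2)  (L[3][2] := -1)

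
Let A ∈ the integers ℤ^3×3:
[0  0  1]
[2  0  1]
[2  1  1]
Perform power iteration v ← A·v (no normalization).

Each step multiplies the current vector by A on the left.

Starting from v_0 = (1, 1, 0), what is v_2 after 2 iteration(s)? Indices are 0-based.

v_0 = (1, 1, 0).
v_1 = A·v_0 = (0, 2, 3).
v_2 = A·v_1 = (3, 3, 5).

v_2 = (3, 3, 5)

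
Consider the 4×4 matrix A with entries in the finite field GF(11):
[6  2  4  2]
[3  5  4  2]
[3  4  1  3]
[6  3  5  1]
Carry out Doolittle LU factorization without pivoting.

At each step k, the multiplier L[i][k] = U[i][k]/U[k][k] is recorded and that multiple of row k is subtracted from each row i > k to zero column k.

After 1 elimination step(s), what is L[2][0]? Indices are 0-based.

[col 0] pivot 6
  R1 -= 6*R0 → (0, 4, 2, 1)  (L[1][0] := 6)
  R2 -= 6*R0 → (0, 3, 10, 2)  (L[2][0] := 6)
  R3 -= 1*R0 → (0, 1, 1, 10)  (L[3][0] := 1)

L[2][0] = 6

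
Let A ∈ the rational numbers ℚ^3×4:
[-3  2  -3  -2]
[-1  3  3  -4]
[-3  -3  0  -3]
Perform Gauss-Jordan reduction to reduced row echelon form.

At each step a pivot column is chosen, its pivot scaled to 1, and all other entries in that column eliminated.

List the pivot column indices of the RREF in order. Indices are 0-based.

pivot columns: 0, 1, 2

[1] R0 /= -3  ⇒  (1, -2/3, 1, 2/3)
     R1 -= -1·R0  ⇒  (0, 7/3, 4, -10/3)
     R2 -= -3·R0  ⇒  (0, -5, 3, -1)
[2] R1 /= 7/3  ⇒  (0, 1, 12/7, -10/7)
     R0 -= -2/3·R1  ⇒  (1, 0, 15/7, -2/7)
     R2 -= -5·R1  ⇒  (0, 0, 81/7, -57/7)
[3] R2 /= 81/7  ⇒  (0, 0, 1, -19/27)
     R0 -= 15/7·R2  ⇒  (1, 0, 0, 11/9)
     R1 -= 12/7·R2  ⇒  (0, 1, 0, -2/9)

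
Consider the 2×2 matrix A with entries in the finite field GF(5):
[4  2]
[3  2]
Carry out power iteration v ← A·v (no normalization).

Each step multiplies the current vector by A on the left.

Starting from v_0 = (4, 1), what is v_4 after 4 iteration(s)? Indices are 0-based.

v_0 = (4, 1).
v_1 = A·v_0 = (3, 4).
v_2 = A·v_1 = (0, 2).
v_3 = A·v_2 = (4, 4).
v_4 = A·v_3 = (4, 0).

v_4 = (4, 0)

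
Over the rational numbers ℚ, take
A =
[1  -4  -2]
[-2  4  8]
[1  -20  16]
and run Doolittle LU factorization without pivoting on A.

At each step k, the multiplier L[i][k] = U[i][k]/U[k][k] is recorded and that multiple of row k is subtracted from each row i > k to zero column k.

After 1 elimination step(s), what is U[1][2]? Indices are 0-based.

k=0: U[0][0]=1
  eliminate (1,0): mult=-2, new row 1: (0, -4, 4); set L[1][0]=-2
  eliminate (2,0): mult=1, new row 2: (0, -16, 18); set L[2][0]=1

U[1][2] = 4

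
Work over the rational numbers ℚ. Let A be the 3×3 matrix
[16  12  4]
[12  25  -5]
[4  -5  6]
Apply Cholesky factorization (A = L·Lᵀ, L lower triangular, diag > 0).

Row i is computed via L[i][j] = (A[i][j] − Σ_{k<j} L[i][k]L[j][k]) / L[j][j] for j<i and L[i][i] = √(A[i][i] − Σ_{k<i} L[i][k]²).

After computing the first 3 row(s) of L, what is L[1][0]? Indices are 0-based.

Step 1: L[0][0] = √(16) = 4.
  L[1][0] = (12) / L[0][0] = 3.
Step 2: L[1][1] = √(16) = 4.
  L[2][0] = (4) / L[0][0] = 1.
  L[2][1] = (-8) / L[1][1] = -2.
Step 3: L[2][2] = √(1) = 1.

L[1][0] = 3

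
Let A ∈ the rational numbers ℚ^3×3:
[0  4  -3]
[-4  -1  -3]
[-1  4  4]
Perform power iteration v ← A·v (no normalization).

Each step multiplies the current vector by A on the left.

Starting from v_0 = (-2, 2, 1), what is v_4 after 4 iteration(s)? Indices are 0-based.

v_0 = (-2, 2, 1).
v_1 = A·v_0 = (5, 3, 14).
v_2 = A·v_1 = (-30, -65, 63).
v_3 = A·v_2 = (-449, -4, 22).
v_4 = A·v_3 = (-82, 1734, 521).

v_4 = (-82, 1734, 521)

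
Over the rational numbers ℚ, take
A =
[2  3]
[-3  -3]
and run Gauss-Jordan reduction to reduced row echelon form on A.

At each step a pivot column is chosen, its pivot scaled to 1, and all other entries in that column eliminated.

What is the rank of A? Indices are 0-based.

[1] R0 /= 2  ⇒  (1, 3/2)
     R1 -= -3·R0  ⇒  (0, 3/2)
[2] R1 /= 3/2  ⇒  (0, 1)
     R0 -= 3/2·R1  ⇒  (1, 0)

rank = 2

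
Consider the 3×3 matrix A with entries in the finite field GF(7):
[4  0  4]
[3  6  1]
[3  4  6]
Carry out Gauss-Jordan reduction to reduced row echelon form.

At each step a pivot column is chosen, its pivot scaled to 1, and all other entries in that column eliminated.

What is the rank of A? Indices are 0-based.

rank = 3

pivot(0,0)=4: scale R0 → (1, 0, 1)
  clear (1,0): R1 −= (3)R0 → (0, 6, 5)
  clear (2,0): R2 −= (3)R0 → (0, 4, 3)
pivot(1,1)=6: scale R1 → (0, 1, 2)
  clear (2,1): R2 −= (4)R1 → (0, 0, 2)
pivot(2,2)=2: scale R2 → (0, 0, 1)
  clear (0,2): R0 −= (1)R2 → (1, 0, 0)
  clear (1,2): R1 −= (2)R2 → (0, 1, 0)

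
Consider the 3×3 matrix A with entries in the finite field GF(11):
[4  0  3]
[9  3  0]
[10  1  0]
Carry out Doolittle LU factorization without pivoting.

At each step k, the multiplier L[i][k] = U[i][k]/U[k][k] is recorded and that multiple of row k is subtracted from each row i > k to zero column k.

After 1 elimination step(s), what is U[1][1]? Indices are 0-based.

[col 0] pivot 4
  R1 -= 5*R0 → (0, 3, 7)  (L[1][0] := 5)
  R2 -= 8*R0 → (0, 1, 9)  (L[2][0] := 8)

U[1][1] = 3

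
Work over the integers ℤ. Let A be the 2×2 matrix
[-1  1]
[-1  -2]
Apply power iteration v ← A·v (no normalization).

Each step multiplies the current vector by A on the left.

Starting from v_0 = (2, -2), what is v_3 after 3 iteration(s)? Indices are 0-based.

v_0 = (2, -2).
v_1 = A·v_0 = (-4, 2).
v_2 = A·v_1 = (6, 0).
v_3 = A·v_2 = (-6, -6).

v_3 = (-6, -6)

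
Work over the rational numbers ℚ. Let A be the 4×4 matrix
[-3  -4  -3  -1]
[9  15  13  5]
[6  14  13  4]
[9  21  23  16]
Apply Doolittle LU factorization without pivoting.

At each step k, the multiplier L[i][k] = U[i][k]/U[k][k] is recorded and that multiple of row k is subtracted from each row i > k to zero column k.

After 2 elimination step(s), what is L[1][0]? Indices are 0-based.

k=0: U[0][0]=-3
  eliminate (1,0): mult=-3, new row 1: (0, 3, 4, 2); set L[1][0]=-3
  eliminate (2,0): mult=-2, new row 2: (0, 6, 7, 2); set L[2][0]=-2
  eliminate (3,0): mult=-3, new row 3: (0, 9, 14, 13); set L[3][0]=-3
k=1: U[1][1]=3
  eliminate (2,1): mult=2, new row 2: (0, 0, -1, -2); set L[2][1]=2
  eliminate (3,1): mult=3, new row 3: (0, 0, 2, 7); set L[3][1]=3

L[1][0] = -3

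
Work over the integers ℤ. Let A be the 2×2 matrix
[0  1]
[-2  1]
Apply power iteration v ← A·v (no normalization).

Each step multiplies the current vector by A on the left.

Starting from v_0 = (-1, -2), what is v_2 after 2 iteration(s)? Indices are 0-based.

v_0 = (-1, -2).
v_1 = A·v_0 = (-2, 0).
v_2 = A·v_1 = (0, 4).

v_2 = (0, 4)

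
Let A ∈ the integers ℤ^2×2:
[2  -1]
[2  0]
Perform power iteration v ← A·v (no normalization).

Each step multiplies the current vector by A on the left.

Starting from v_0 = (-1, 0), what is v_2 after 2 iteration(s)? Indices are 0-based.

v_2 = (-2, -4)

v_0 = (-1, 0).
v_1 = A·v_0 = (-2, -2).
v_2 = A·v_1 = (-2, -4).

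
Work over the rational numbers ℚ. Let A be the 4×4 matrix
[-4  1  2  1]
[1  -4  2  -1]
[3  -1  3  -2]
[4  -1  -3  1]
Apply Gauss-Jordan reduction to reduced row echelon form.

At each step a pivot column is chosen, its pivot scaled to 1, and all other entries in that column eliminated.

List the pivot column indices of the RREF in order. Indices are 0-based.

step 1: normalize row 0 (÷-4) = (1, -1/4, -1/2, -1/4)
  row 1: subtract 1×row0 = (0, -15/4, 5/2, -3/4)
  row 2: subtract 3×row0 = (0, -1/4, 9/2, -5/4)
  row 3: subtract 4×row0 = (0, 0, -1, 2)
step 2: normalize row 1 (÷-15/4) = (0, 1, -2/3, 1/5)
  row 0: subtract -1/4×row1 = (1, 0, -2/3, -1/5)
  row 2: subtract -1/4×row1 = (0, 0, 13/3, -6/5)
step 3: normalize row 2 (÷13/3) = (0, 0, 1, -18/65)
  row 0: subtract -2/3×row2 = (1, 0, 0, -5/13)
  row 1: subtract -2/3×row2 = (0, 1, 0, 1/65)
  row 3: subtract -1×row2 = (0, 0, 0, 112/65)
step 4: normalize row 3 (÷112/65) = (0, 0, 0, 1)
  row 0: subtract -5/13×row3 = (1, 0, 0, 0)
  row 1: subtract 1/65×row3 = (0, 1, 0, 0)
  row 2: subtract -18/65×row3 = (0, 0, 1, 0)

pivot columns: 0, 1, 2, 3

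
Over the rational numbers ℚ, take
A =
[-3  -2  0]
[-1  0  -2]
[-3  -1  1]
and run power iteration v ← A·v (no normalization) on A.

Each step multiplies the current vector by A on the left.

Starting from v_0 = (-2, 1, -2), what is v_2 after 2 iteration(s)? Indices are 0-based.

v_0 = (-2, 1, -2).
v_1 = A·v_0 = (4, 6, 3).
v_2 = A·v_1 = (-24, -10, -15).

v_2 = (-24, -10, -15)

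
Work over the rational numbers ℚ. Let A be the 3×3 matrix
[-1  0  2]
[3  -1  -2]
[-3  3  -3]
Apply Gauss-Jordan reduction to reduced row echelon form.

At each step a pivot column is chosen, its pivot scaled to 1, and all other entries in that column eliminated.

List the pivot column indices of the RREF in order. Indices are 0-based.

pivot(0,0)=-1: scale R0 → (1, 0, -2)
  clear (1,0): R1 −= (3)R0 → (0, -1, 4)
  clear (2,0): R2 −= (-3)R0 → (0, 3, -9)
pivot(1,1)=-1: scale R1 → (0, 1, -4)
  clear (2,1): R2 −= (3)R1 → (0, 0, 3)
pivot(2,2)=3: scale R2 → (0, 0, 1)
  clear (0,2): R0 −= (-2)R2 → (1, 0, 0)
  clear (1,2): R1 −= (-4)R2 → (0, 1, 0)

pivot columns: 0, 1, 2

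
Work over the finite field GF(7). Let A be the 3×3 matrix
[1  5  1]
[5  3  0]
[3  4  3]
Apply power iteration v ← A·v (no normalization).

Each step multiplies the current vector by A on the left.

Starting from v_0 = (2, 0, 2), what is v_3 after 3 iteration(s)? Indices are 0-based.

v_3 = (5, 4, 4)

v_0 = (2, 0, 2).
v_1 = A·v_0 = (4, 3, 5).
v_2 = A·v_1 = (3, 1, 4).
v_3 = A·v_2 = (5, 4, 4).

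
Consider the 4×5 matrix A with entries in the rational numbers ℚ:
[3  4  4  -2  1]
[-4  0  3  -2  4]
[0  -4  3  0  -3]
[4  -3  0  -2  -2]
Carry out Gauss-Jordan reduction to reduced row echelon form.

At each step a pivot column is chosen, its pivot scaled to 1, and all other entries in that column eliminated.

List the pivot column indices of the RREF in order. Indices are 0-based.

pivot(0,0)=3: scale R0 → (1, 4/3, 4/3, -2/3, 1/3)
  clear (1,0): R1 −= (-4)R0 → (0, 16/3, 25/3, -14/3, 16/3)
  clear (3,0): R3 −= (4)R0 → (0, -25/3, -16/3, 2/3, -10/3)
pivot(1,1)=16/3: scale R1 → (0, 1, 25/16, -7/8, 1)
  clear (0,1): R0 −= (4/3)R1 → (1, 0, -3/4, 1/2, -1)
  clear (2,1): R2 −= (-4)R1 → (0, 0, 37/4, -7/2, 1)
  clear (3,1): R3 −= (-25/3)R1 → (0, 0, 123/16, -53/8, 5)
pivot(2,2)=37/4: scale R2 → (0, 0, 1, -14/37, 4/37)
  clear (0,2): R0 −= (-3/4)R2 → (1, 0, 0, 8/37, -34/37)
  clear (1,2): R1 −= (25/16)R2 → (0, 1, 0, -21/74, 123/148)
  clear (3,2): R3 −= (123/16)R2 → (0, 0, 0, -275/74, 617/148)
pivot(3,3)=-275/74: scale R3 → (0, 0, 0, 1, -617/550)
  clear (0,3): R0 −= (8/37)R3 → (1, 0, 0, 0, -186/275)
  clear (1,3): R1 −= (-21/74)R3 → (0, 1, 0, 0, 141/275)
  clear (2,3): R2 −= (-14/37)R3 → (0, 0, 1, 0, -87/275)

pivot columns: 0, 1, 2, 3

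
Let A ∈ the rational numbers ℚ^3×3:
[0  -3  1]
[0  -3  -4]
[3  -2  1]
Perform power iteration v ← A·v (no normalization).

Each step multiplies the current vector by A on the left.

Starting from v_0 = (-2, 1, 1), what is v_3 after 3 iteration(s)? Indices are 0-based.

v_3 = (-146, -151, -55)

v_0 = (-2, 1, 1).
v_1 = A·v_0 = (-2, -7, -7).
v_2 = A·v_1 = (14, 49, 1).
v_3 = A·v_2 = (-146, -151, -55).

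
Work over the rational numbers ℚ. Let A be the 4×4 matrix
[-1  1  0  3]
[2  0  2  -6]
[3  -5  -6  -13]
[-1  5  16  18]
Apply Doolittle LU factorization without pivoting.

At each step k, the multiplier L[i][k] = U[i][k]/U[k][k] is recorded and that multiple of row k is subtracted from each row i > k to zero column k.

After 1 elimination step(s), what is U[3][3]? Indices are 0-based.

U[3][3] = 15

Step 1: pivot at (0,0) is -1.
  row1 ← row1 − (-2)·row0  ⇒  L[1][0]=-2, U row1=(0, 2, 2, 0)
  row2 ← row2 − (-3)·row0  ⇒  L[2][0]=-3, U row2=(0, -2, -6, -4)
  row3 ← row3 − (1)·row0  ⇒  L[3][0]=1, U row3=(0, 4, 16, 15)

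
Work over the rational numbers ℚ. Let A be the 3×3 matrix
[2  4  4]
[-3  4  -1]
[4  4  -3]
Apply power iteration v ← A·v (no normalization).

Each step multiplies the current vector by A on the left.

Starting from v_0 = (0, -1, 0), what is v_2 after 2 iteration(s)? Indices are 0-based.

v_0 = (0, -1, 0).
v_1 = A·v_0 = (-4, -4, -4).
v_2 = A·v_1 = (-40, 0, -20).

v_2 = (-40, 0, -20)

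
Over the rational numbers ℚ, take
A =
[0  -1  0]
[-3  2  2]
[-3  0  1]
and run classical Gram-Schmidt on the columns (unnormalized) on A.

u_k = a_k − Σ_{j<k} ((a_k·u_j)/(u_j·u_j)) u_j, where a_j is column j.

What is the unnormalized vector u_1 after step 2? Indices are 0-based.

u_1 = (-1, 1, -1)

Step 1: u_0 = a_0 = (0, -3, -3).
Step 2: u_1 = a_1 − (-1/3)·u_0 = (-1, 1, -1).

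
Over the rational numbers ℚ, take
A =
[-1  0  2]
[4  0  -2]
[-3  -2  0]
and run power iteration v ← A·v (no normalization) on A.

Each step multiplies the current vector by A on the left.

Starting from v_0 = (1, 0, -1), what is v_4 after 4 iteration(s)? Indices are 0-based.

v_0 = (1, 0, -1).
v_1 = A·v_0 = (-3, 6, -3).
v_2 = A·v_1 = (-3, -6, -3).
v_3 = A·v_2 = (-3, -6, 21).
v_4 = A·v_3 = (45, -54, 21).

v_4 = (45, -54, 21)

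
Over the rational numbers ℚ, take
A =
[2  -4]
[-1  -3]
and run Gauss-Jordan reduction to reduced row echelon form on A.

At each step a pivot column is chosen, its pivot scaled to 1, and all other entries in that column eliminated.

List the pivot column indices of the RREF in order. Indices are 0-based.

pivot columns: 0, 1

[1] R0 /= 2  ⇒  (1, -2)
     R1 -= -1·R0  ⇒  (0, -5)
[2] R1 /= -5  ⇒  (0, 1)
     R0 -= -2·R1  ⇒  (1, 0)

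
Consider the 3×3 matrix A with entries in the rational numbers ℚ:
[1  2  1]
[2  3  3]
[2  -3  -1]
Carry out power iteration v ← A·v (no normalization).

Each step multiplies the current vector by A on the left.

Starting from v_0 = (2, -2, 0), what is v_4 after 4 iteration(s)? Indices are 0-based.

v_4 = (80, 72, -16)

v_0 = (2, -2, 0).
v_1 = A·v_0 = (-2, -2, 10).
v_2 = A·v_1 = (4, 20, -8).
v_3 = A·v_2 = (36, 44, -44).
v_4 = A·v_3 = (80, 72, -16).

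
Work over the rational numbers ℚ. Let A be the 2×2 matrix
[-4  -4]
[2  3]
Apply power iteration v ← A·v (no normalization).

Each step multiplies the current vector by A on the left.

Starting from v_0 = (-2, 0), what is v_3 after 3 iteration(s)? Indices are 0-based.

v_0 = (-2, 0).
v_1 = A·v_0 = (8, -4).
v_2 = A·v_1 = (-16, 4).
v_3 = A·v_2 = (48, -20).

v_3 = (48, -20)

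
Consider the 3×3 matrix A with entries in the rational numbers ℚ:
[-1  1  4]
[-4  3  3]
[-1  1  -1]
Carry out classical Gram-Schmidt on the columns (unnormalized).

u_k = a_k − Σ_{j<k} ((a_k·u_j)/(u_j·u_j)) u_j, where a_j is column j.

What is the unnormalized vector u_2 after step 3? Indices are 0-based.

Step 1: u_0 = a_0 = (-1, -4, -1).
Step 2: u_1 = a_1 − (-7/9)·u_0 = (2/9, -1/9, 2/9).
Step 3: u_2 = a_2 − (-5/6)·u_0 − (3)·u_1 = (5/2, 0, -5/2).

u_2 = (5/2, 0, -5/2)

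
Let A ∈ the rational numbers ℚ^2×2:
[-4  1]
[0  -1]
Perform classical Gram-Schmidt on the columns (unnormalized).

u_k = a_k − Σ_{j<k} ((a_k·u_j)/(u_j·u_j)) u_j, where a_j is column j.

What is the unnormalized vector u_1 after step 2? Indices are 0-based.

Step 1: u_0 = a_0 = (-4, 0).
Step 2: u_1 = a_1 − (-1/4)·u_0 = (0, -1).

u_1 = (0, -1)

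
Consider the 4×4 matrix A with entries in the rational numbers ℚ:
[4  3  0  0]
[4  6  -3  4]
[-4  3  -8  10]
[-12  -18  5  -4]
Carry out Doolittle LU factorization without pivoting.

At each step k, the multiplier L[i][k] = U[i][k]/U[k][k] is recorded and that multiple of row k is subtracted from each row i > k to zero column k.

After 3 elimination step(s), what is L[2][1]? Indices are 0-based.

L[2][1] = 2

k=0: U[0][0]=4
  eliminate (1,0): mult=1, new row 1: (0, 3, -3, 4); set L[1][0]=1
  eliminate (2,0): mult=-1, new row 2: (0, 6, -8, 10); set L[2][0]=-1
  eliminate (3,0): mult=-3, new row 3: (0, -9, 5, -4); set L[3][0]=-3
k=1: U[1][1]=3
  eliminate (2,1): mult=2, new row 2: (0, 0, -2, 2); set L[2][1]=2
  eliminate (3,1): mult=-3, new row 3: (0, 0, -4, 8); set L[3][1]=-3
k=2: U[2][2]=-2
  eliminate (3,2): mult=2, new row 3: (0, 0, 0, 4); set L[3][2]=2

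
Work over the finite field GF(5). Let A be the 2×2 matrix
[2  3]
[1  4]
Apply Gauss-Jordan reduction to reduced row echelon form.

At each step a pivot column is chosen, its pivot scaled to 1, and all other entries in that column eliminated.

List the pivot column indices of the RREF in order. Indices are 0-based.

pivot columns: 0

[1] R0 /= 2  ⇒  (1, 4)
     R1 -= 1·R0  ⇒  (0, 0)
column 1 empty below row 1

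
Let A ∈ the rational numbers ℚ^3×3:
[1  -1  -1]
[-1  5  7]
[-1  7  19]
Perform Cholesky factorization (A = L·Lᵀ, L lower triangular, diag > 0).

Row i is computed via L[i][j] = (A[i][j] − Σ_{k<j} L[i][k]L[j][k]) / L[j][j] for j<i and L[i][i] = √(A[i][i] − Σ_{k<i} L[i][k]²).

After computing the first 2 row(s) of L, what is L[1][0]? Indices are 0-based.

Step 1: L[0][0] = √(1) = 1.
  L[1][0] = (-1) / L[0][0] = -1.
Step 2: L[1][1] = √(4) = 2.

L[1][0] = -1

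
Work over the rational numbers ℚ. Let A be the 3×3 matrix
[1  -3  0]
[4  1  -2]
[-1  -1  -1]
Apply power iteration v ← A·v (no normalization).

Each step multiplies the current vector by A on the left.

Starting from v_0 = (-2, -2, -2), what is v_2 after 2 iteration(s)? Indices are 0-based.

v_2 = (22, -2, -4)

v_0 = (-2, -2, -2).
v_1 = A·v_0 = (4, -6, 6).
v_2 = A·v_1 = (22, -2, -4).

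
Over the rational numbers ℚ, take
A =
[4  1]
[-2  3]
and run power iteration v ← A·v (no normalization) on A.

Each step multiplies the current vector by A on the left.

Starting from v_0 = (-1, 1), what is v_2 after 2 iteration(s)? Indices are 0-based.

v_0 = (-1, 1).
v_1 = A·v_0 = (-3, 5).
v_2 = A·v_1 = (-7, 21).

v_2 = (-7, 21)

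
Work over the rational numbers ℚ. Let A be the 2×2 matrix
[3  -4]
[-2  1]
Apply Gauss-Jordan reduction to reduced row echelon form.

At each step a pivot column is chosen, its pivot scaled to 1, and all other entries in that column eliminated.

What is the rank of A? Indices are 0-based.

pivot(0,0)=3: scale R0 → (1, -4/3)
  clear (1,0): R1 −= (-2)R0 → (0, -5/3)
pivot(1,1)=-5/3: scale R1 → (0, 1)
  clear (0,1): R0 −= (-4/3)R1 → (1, 0)

rank = 2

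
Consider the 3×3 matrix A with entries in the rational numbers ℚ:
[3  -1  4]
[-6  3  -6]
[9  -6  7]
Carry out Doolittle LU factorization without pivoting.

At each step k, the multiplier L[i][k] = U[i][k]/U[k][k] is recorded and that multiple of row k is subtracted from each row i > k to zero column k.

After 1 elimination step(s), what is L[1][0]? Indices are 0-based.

k=0: U[0][0]=3
  eliminate (1,0): mult=-2, new row 1: (0, 1, 2); set L[1][0]=-2
  eliminate (2,0): mult=3, new row 2: (0, -3, -5); set L[2][0]=3

L[1][0] = -2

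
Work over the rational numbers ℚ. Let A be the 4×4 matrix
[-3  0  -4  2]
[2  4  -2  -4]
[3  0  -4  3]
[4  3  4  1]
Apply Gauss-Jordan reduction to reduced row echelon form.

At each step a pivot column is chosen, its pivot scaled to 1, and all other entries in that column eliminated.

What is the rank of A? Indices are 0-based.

pivot(0,0)=-3: scale R0 → (1, 0, 4/3, -2/3)
  clear (1,0): R1 −= (2)R0 → (0, 4, -14/3, -8/3)
  clear (2,0): R2 −= (3)R0 → (0, 0, -8, 5)
  clear (3,0): R3 −= (4)R0 → (0, 3, -4/3, 11/3)
pivot(1,1)=4: scale R1 → (0, 1, -7/6, -2/3)
  clear (3,1): R3 −= (3)R1 → (0, 0, 13/6, 17/3)
pivot(2,2)=-8: scale R2 → (0, 0, 1, -5/8)
  clear (0,2): R0 −= (4/3)R2 → (1, 0, 0, 1/6)
  clear (1,2): R1 −= (-7/6)R2 → (0, 1, 0, -67/48)
  clear (3,2): R3 −= (13/6)R2 → (0, 0, 0, 337/48)
pivot(3,3)=337/48: scale R3 → (0, 0, 0, 1)
  clear (0,3): R0 −= (1/6)R3 → (1, 0, 0, 0)
  clear (1,3): R1 −= (-67/48)R3 → (0, 1, 0, 0)
  clear (2,3): R2 −= (-5/8)R3 → (0, 0, 1, 0)

rank = 4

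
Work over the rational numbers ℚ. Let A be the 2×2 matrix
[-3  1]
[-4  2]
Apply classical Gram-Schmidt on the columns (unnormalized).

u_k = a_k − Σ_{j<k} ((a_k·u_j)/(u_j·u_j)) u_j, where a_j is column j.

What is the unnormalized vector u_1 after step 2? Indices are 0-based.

u_1 = (-8/25, 6/25)

Step 1: u_0 = a_0 = (-3, -4).
Step 2: u_1 = a_1 − (-11/25)·u_0 = (-8/25, 6/25).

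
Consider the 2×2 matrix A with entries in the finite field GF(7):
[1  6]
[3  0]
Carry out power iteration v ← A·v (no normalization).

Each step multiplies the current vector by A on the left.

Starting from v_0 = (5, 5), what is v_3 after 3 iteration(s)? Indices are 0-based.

v_0 = (5, 5).
v_1 = A·v_0 = (0, 1).
v_2 = A·v_1 = (6, 0).
v_3 = A·v_2 = (6, 4).

v_3 = (6, 4)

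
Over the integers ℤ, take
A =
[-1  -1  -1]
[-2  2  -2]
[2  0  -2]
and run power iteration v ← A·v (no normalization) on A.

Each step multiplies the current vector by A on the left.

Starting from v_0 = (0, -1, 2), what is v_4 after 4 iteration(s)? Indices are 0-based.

v_0 = (0, -1, 2).
v_1 = A·v_0 = (-1, -6, -4).
v_2 = A·v_1 = (11, -2, 6).
v_3 = A·v_2 = (-15, -38, 10).
v_4 = A·v_3 = (43, -66, -50).

v_4 = (43, -66, -50)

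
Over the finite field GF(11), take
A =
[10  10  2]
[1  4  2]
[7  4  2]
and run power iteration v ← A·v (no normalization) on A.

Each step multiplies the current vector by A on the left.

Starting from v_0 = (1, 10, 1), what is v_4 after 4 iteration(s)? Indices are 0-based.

v_0 = (1, 10, 1).
v_1 = A·v_0 = (2, 10, 5).
v_2 = A·v_1 = (9, 8, 9).
v_3 = A·v_2 = (1, 4, 3).
v_4 = A·v_3 = (1, 1, 7).

v_4 = (1, 1, 7)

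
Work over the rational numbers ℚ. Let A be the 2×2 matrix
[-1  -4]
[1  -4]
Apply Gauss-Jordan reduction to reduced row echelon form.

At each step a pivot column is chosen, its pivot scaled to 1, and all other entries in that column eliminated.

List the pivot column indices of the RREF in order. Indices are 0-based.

step 1: normalize row 0 (÷-1) = (1, 4)
  row 1: subtract 1×row0 = (0, -8)
step 2: normalize row 1 (÷-8) = (0, 1)
  row 0: subtract 4×row1 = (1, 0)

pivot columns: 0, 1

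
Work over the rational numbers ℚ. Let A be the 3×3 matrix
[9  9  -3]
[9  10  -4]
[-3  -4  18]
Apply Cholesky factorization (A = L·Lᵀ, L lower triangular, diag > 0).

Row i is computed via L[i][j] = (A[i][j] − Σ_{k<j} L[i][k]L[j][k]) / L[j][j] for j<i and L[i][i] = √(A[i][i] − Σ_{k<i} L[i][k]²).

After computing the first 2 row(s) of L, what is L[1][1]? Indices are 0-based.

Step 1: L[0][0] = √(9) = 3.
  L[1][0] = (9) / L[0][0] = 3.
Step 2: L[1][1] = √(1) = 1.

L[1][1] = 1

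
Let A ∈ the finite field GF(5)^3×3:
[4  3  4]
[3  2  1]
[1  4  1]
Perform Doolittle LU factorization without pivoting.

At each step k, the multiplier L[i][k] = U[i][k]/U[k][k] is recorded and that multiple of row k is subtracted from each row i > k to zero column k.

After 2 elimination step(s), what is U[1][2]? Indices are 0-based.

[col 0] pivot 4
  R1 -= 2*R0 → (0, 1, 3)  (L[1][0] := 2)
  R2 -= 4*R0 → (0, 2, 0)  (L[2][0] := 4)
[col 1] pivot 1
  R2 -= 2*R1 → (0, 0, 4)  (L[2][1] := 2)

U[1][2] = 3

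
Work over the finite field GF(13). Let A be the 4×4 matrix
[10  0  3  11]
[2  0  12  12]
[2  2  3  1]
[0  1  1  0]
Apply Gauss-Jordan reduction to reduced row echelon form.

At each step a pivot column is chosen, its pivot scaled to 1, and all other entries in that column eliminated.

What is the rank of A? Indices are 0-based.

rank = 4

[1] R0 /= 10  ⇒  (1, 0, 12, 5)
     R1 -= 2·R0  ⇒  (0, 0, 1, 2)
     R2 -= 2·R0  ⇒  (0, 2, 5, 4)
[2] R1 <-> R2
[2] R1 /= 2  ⇒  (0, 1, 9, 2)
     R3 -= 1·R1  ⇒  (0, 0, 5, 11)
[3] R2 /= 1  ⇒  (0, 0, 1, 2)
     R0 -= 12·R2  ⇒  (1, 0, 0, 7)
     R1 -= 9·R2  ⇒  (0, 1, 0, 10)
     R3 -= 5·R2  ⇒  (0, 0, 0, 1)
[4] R3 /= 1  ⇒  (0, 0, 0, 1)
     R0 -= 7·R3  ⇒  (1, 0, 0, 0)
     R1 -= 10·R3  ⇒  (0, 1, 0, 0)
     R2 -= 2·R3  ⇒  (0, 0, 1, 0)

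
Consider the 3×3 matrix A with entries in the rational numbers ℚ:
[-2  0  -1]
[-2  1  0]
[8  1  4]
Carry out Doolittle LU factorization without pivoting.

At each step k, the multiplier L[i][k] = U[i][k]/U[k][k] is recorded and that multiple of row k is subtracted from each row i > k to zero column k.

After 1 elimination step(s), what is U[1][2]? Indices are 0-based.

Step 1: pivot at (0,0) is -2.
  row1 ← row1 − (1)·row0  ⇒  L[1][0]=1, U row1=(0, 1, 1)
  row2 ← row2 − (-4)·row0  ⇒  L[2][0]=-4, U row2=(0, 1, 0)

U[1][2] = 1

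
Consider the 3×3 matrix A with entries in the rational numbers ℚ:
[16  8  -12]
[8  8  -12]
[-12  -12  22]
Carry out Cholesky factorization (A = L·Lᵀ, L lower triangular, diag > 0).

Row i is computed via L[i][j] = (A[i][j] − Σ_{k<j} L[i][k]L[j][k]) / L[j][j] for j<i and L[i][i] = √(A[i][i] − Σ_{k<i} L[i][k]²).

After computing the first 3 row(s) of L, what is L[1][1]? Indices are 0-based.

L[1][1] = 2

Step 1: L[0][0] = √(16) = 4.
  L[1][0] = (8) / L[0][0] = 2.
Step 2: L[1][1] = √(4) = 2.
  L[2][0] = (-12) / L[0][0] = -3.
  L[2][1] = (-6) / L[1][1] = -3.
Step 3: L[2][2] = √(4) = 2.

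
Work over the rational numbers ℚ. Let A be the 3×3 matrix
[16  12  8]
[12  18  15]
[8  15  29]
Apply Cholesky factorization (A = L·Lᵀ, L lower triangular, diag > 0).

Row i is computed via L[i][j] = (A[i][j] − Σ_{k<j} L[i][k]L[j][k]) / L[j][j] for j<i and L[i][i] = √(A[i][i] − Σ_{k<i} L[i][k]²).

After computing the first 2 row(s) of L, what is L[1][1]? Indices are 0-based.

L[1][1] = 3

Step 1: L[0][0] = √(16) = 4.
  L[1][0] = (12) / L[0][0] = 3.
Step 2: L[1][1] = √(9) = 3.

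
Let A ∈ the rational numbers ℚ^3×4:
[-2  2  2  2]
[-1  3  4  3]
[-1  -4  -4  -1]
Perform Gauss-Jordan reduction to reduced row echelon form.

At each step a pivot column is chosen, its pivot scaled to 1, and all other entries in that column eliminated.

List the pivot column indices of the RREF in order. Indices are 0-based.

pivot columns: 0, 1, 2

pivot(0,0)=-2: scale R0 → (1, -1, -1, -1)
  clear (1,0): R1 −= (-1)R0 → (0, 2, 3, 2)
  clear (2,0): R2 −= (-1)R0 → (0, -5, -5, -2)
pivot(1,1)=2: scale R1 → (0, 1, 3/2, 1)
  clear (0,1): R0 −= (-1)R1 → (1, 0, 1/2, 0)
  clear (2,1): R2 −= (-5)R1 → (0, 0, 5/2, 3)
pivot(2,2)=5/2: scale R2 → (0, 0, 1, 6/5)
  clear (0,2): R0 −= (1/2)R2 → (1, 0, 0, -3/5)
  clear (1,2): R1 −= (3/2)R2 → (0, 1, 0, -4/5)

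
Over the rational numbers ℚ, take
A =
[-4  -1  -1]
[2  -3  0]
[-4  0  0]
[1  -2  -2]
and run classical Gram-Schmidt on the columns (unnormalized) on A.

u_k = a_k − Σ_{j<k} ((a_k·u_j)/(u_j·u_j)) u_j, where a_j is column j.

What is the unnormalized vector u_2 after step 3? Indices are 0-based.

u_2 = (-117/502, 483/502, 96/251, -333/251)

Step 1: u_0 = a_0 = (-4, 2, -4, 1).
Step 2: u_1 = a_1 − (-4/37)·u_0 = (-53/37, -103/37, -16/37, -70/37).
Step 3: u_2 = a_2 − (2/37)·u_0 − (193/502)·u_1 = (-117/502, 483/502, 96/251, -333/251).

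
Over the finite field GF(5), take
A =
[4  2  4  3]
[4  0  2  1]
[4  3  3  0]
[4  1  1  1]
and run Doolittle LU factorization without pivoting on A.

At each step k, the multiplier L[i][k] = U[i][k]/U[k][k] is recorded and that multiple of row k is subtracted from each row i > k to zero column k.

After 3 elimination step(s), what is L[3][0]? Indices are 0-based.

L[3][0] = 1

[col 0] pivot 4
  R1 -= 1*R0 → (0, 3, 3, 3)  (L[1][0] := 1)
  R2 -= 1*R0 → (0, 1, 4, 2)  (L[2][0] := 1)
  R3 -= 1*R0 → (0, 4, 2, 3)  (L[3][0] := 1)
[col 1] pivot 3
  R2 -= 2*R1 → (0, 0, 3, 1)  (L[2][1] := 2)
  R3 -= 3*R1 → (0, 0, 3, 4)  (L[3][1] := 3)
[col 2] pivot 3
  R3 -= 1*R2 → (0, 0, 0, 3)  (L[3][2] := 1)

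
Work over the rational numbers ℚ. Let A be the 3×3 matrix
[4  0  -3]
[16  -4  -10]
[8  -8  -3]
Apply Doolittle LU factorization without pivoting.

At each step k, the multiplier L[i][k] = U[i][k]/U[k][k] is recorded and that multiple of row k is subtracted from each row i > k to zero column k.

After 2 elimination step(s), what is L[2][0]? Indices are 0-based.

L[2][0] = 2

k=0: U[0][0]=4
  eliminate (1,0): mult=4, new row 1: (0, -4, 2); set L[1][0]=4
  eliminate (2,0): mult=2, new row 2: (0, -8, 3); set L[2][0]=2
k=1: U[1][1]=-4
  eliminate (2,1): mult=2, new row 2: (0, 0, -1); set L[2][1]=2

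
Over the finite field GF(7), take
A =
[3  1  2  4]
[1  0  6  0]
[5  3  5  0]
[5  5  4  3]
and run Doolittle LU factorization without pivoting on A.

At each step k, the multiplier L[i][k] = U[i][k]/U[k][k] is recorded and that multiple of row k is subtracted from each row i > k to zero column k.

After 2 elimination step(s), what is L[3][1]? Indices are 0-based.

L[3][1] = 4

k=0: U[0][0]=3
  eliminate (1,0): mult=5, new row 1: (0, 2, 3, 1); set L[1][0]=5
  eliminate (2,0): mult=4, new row 2: (0, 6, 4, 5); set L[2][0]=4
  eliminate (3,0): mult=4, new row 3: (0, 1, 3, 1); set L[3][0]=4
k=1: U[1][1]=2
  eliminate (2,1): mult=3, new row 2: (0, 0, 2, 2); set L[2][1]=3
  eliminate (3,1): mult=4, new row 3: (0, 0, 5, 4); set L[3][1]=4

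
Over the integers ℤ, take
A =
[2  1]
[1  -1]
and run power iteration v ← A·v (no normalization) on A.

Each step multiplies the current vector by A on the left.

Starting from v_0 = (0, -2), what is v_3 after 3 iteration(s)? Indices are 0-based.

v_0 = (0, -2).
v_1 = A·v_0 = (-2, 2).
v_2 = A·v_1 = (-2, -4).
v_3 = A·v_2 = (-8, 2).

v_3 = (-8, 2)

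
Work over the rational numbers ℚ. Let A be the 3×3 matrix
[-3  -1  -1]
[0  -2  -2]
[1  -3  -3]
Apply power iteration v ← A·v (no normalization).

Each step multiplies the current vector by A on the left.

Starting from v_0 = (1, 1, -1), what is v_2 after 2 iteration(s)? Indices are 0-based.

v_2 = (8, -2, -6)

v_0 = (1, 1, -1).
v_1 = A·v_0 = (-3, 0, 1).
v_2 = A·v_1 = (8, -2, -6).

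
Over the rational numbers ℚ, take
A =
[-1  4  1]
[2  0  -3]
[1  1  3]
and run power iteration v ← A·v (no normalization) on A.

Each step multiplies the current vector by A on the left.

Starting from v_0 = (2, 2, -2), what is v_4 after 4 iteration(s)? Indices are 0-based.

v_4 = (218, -156, 290)

v_0 = (2, 2, -2).
v_1 = A·v_0 = (4, 10, -2).
v_2 = A·v_1 = (34, 14, 8).
v_3 = A·v_2 = (30, 44, 72).
v_4 = A·v_3 = (218, -156, 290).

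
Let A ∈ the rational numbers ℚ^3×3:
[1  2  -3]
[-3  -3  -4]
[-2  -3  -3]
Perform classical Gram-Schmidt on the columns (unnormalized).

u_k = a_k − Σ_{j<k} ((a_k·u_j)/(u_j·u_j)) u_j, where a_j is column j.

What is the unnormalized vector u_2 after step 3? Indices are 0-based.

Step 1: u_0 = a_0 = (1, -3, -2).
Step 2: u_1 = a_1 − (17/14)·u_0 = (11/14, 9/14, -4/7).
Step 3: u_2 = a_2 − (15/14)·u_0 − (-45/19)·u_1 = (-42/19, 14/19, -42/19).

u_2 = (-42/19, 14/19, -42/19)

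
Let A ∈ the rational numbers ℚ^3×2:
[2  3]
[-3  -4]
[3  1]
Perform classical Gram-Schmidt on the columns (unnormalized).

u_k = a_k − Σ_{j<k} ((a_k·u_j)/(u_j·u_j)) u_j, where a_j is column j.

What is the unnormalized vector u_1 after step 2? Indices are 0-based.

Step 1: u_0 = a_0 = (2, -3, 3).
Step 2: u_1 = a_1 − (21/22)·u_0 = (12/11, -25/22, -41/22).

u_1 = (12/11, -25/22, -41/22)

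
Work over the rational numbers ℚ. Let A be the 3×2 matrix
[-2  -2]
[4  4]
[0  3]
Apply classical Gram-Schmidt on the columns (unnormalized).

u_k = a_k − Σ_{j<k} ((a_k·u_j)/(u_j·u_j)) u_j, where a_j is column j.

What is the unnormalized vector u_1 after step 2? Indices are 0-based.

u_1 = (0, 0, 3)

Step 1: u_0 = a_0 = (-2, 4, 0).
Step 2: u_1 = a_1 − (1)·u_0 = (0, 0, 3).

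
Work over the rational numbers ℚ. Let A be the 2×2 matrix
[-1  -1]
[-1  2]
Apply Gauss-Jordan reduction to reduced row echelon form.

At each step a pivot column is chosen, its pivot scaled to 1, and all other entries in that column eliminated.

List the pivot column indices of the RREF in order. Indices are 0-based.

[1] R0 /= -1  ⇒  (1, 1)
     R1 -= -1·R0  ⇒  (0, 3)
[2] R1 /= 3  ⇒  (0, 1)
     R0 -= 1·R1  ⇒  (1, 0)

pivot columns: 0, 1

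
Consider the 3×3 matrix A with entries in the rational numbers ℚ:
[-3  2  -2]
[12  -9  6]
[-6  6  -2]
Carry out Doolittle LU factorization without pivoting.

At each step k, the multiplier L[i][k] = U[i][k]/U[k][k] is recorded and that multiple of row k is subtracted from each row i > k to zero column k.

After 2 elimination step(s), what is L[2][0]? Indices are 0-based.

Step 1: pivot at (0,0) is -3.
  row1 ← row1 − (-4)·row0  ⇒  L[1][0]=-4, U row1=(0, -1, -2)
  row2 ← row2 − (2)·row0  ⇒  L[2][0]=2, U row2=(0, 2, 2)
Step 2: pivot at (1,1) is -1.
  row2 ← row2 − (-2)·row1  ⇒  L[2][1]=-2, U row2=(0, 0, -2)

L[2][0] = 2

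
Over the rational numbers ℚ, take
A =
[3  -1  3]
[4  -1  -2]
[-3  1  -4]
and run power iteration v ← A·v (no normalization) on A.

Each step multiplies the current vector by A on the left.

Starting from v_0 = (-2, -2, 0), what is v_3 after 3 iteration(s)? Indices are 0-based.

v_3 = (6, 62, 4)

v_0 = (-2, -2, 0).
v_1 = A·v_0 = (-4, -6, 4).
v_2 = A·v_1 = (6, -18, -10).
v_3 = A·v_2 = (6, 62, 4).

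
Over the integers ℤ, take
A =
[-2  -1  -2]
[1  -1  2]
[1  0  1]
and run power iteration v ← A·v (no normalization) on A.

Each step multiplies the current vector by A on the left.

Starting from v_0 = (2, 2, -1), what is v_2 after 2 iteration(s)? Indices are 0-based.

v_0 = (2, 2, -1).
v_1 = A·v_0 = (-4, -2, 1).
v_2 = A·v_1 = (8, 0, -3).

v_2 = (8, 0, -3)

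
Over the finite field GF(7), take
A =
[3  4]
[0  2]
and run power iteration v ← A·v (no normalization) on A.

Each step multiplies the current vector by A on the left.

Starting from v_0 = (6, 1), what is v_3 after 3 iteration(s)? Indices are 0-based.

v_0 = (6, 1).
v_1 = A·v_0 = (1, 2).
v_2 = A·v_1 = (4, 4).
v_3 = A·v_2 = (0, 1).

v_3 = (0, 1)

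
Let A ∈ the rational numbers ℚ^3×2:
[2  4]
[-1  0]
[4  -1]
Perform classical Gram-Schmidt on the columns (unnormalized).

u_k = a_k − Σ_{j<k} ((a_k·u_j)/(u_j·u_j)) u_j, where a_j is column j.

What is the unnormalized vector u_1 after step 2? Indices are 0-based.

u_1 = (76/21, 4/21, -37/21)

Step 1: u_0 = a_0 = (2, -1, 4).
Step 2: u_1 = a_1 − (4/21)·u_0 = (76/21, 4/21, -37/21).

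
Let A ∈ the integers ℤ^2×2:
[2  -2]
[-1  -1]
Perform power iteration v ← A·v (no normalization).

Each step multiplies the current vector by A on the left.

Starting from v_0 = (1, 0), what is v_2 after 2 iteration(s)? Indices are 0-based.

v_0 = (1, 0).
v_1 = A·v_0 = (2, -1).
v_2 = A·v_1 = (6, -1).

v_2 = (6, -1)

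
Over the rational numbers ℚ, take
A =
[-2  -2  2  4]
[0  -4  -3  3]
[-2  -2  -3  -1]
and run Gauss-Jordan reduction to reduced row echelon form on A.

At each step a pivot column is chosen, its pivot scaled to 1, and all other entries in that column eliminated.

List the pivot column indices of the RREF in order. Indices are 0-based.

step 1: normalize row 0 (÷-2) = (1, 1, -1, -2)
  row 2: subtract -2×row0 = (0, 0, -5, -5)
step 2: normalize row 1 (÷-4) = (0, 1, 3/4, -3/4)
  row 0: subtract 1×row1 = (1, 0, -7/4, -5/4)
step 3: normalize row 2 (÷-5) = (0, 0, 1, 1)
  row 0: subtract -7/4×row2 = (1, 0, 0, 1/2)
  row 1: subtract 3/4×row2 = (0, 1, 0, -3/2)

pivot columns: 0, 1, 2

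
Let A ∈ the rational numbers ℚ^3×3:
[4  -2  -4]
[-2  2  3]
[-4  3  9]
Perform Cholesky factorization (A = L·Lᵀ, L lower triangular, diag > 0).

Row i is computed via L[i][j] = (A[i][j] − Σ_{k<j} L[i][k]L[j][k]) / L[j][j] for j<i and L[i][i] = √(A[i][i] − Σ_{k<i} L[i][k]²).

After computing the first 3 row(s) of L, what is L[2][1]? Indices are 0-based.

Step 1: L[0][0] = √(4) = 2.
  L[1][0] = (-2) / L[0][0] = -1.
Step 2: L[1][1] = √(1) = 1.
  L[2][0] = (-4) / L[0][0] = -2.
  L[2][1] = (1) / L[1][1] = 1.
Step 3: L[2][2] = √(4) = 2.

L[2][1] = 1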